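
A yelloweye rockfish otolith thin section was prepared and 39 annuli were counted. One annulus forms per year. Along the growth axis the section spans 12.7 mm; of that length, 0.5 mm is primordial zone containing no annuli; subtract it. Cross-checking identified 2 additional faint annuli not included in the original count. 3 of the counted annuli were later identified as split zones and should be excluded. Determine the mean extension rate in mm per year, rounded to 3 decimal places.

0.321 mm per year

Adjusted count: 39 − 3 + 2 = 38 annuli.
Net length = 12.7 − 0.5 = 12.2 mm.
Mean rate = 12.2 mm / 38 years ≈ 0.321 mm per year.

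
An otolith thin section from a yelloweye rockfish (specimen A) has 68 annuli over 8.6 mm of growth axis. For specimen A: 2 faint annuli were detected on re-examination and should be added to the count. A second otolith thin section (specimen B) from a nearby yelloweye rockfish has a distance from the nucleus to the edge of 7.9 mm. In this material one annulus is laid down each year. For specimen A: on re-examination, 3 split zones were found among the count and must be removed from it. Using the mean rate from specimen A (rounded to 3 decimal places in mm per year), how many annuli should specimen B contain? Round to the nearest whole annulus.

62 annuli

Specimen A: after corrections the count is 68 − 3 + 2 = 67 annuli.
A: Mean rate = 8.6 mm / 67 years ≈ 0.128 mm per year.
Specimen B: 7.9 mm / 0.128 mm per year = 61.72 years ≈ 62 annuli.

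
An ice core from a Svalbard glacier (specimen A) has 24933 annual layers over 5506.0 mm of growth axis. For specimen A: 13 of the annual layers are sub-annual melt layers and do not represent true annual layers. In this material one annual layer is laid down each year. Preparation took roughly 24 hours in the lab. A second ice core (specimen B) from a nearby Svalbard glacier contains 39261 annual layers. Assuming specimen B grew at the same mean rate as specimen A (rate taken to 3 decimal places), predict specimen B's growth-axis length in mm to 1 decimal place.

8676.7 mm

Specimen A: correcting the raw count gives 24933 − 13 = 24920 true annual layers.
A: Mean rate = 5506.0 mm / 24920 years ≈ 0.221 mm per year.
For B, 0.221 mm/year × 39261 years = 8676.7 mm.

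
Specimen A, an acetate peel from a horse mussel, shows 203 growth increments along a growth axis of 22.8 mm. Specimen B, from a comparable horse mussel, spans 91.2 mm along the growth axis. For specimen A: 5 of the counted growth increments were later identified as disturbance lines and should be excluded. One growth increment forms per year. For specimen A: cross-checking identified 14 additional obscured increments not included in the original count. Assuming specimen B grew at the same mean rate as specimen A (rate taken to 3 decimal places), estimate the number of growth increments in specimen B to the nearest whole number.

844 growth increments

Specimen A: adjusted count: 203 − 5 + 14 = 212 growth increments.
A: Extension rate ≈ 22.8 / 212 = 0.108 mm/yr.
For B, 91.2 / 0.108 = 844.44 years ≈ 844 growth increments.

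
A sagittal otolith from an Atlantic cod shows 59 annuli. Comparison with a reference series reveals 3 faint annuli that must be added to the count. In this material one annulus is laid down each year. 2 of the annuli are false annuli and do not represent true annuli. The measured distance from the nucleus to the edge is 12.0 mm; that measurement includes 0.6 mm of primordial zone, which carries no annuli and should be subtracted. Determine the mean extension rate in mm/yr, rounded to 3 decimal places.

True annulus count = 59 − 2 + 3 = 60.
Removing the 0.6 mm offcut leaves 12.0 − 0.6 = 11.4 mm.
Extension rate ≈ 11.4 / 60 = 0.190 mm/yr.

0.190 mm/yr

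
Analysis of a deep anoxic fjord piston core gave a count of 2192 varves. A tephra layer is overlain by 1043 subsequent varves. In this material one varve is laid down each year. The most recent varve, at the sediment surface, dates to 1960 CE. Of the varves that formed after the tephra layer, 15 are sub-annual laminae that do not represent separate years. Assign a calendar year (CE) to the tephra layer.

932 CE

There are 1043 varves younger than the tephra layer.
1043 − 15 false = 1028 true varves after the tephra layer.
The varve at the sediment surface is 1960 CE, so the tephra layer dates to 1960 − 1028 = 932 CE.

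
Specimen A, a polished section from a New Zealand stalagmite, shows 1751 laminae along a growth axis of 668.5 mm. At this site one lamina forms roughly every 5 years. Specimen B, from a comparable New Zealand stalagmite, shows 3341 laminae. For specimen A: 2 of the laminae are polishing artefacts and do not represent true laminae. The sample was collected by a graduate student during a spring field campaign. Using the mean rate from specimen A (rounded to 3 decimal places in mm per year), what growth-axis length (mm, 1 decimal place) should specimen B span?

1269.6 mm

Specimen A: after corrections the count is 1751 − 2 = 1749 laminae.
Specimen A: 1749 laminae at 5 years each span 1749 × 5 = 8745 years.
A: Extension rate ≈ 668.5 / 8745 = 0.076 mm/year.
Specimen B: multiplying by 5 years per lamina: 3341 × 5 = 16705 years. Length of B = 0.076 × 16705 = 1269.6 mm.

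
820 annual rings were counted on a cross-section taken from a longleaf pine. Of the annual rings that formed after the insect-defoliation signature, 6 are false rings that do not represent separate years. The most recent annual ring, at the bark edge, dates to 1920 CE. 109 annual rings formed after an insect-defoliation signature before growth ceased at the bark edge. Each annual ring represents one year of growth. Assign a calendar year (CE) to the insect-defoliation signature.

109 annual rings formed after the insect-defoliation signature.
109 − 6 false = 103 true annual rings after the insect-defoliation signature.
Counting back 103 years from 1920 CE places the insect-defoliation signature in 1920 − 103 = 1817 CE.

1817 CE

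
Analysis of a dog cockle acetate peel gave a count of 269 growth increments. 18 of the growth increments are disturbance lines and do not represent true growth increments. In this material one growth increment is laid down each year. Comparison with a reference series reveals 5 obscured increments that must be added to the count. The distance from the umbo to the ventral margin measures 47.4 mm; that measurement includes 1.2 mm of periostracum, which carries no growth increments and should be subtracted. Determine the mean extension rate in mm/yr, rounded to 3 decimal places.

0.180 mm/yr

True growth increment count = 269 − 18 + 5 = 256.
The growth record spans 47.4 − 1.2 = 46.2 mm.
46.2 mm over 256 years gives 46.2 / 256 ≈ 0.180 mm/yr.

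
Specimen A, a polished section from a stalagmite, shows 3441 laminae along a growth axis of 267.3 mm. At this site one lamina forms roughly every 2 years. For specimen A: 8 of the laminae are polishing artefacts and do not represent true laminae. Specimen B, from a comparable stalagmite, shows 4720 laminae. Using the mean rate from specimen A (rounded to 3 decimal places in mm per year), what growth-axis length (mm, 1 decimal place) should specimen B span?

368.2 mm

Specimen A: correcting the raw count gives 3441 − 8 = 3433 true laminae.
Specimen A: multiplying by 2 years per lamina: 3433 × 2 = 6866 years.
A: 267.3 mm over 6866 years gives 267.3 / 6866 ≈ 0.039 mm per year.
Specimen B: multiplying by 2 years per lamina: 4720 × 2 = 9440 years. Length of B = 0.039 × 9440 = 368.2 mm.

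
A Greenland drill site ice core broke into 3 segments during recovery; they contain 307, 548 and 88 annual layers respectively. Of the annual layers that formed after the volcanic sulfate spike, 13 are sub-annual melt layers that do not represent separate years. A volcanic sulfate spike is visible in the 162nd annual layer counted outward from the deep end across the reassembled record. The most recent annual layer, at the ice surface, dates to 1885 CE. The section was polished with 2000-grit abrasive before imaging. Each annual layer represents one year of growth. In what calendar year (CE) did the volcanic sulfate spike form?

1117 CE

Total annual layers = 307 + 548 + 88 = 943.
943 − 162 = 781 annual layers lie beyond the volcanic sulfate spike toward the ice surface.
781 − 13 false = 768 true annual layers after the volcanic sulfate spike.
Counting back 768 years from 1885 CE places the volcanic sulfate spike in 1885 − 768 = 1117 CE.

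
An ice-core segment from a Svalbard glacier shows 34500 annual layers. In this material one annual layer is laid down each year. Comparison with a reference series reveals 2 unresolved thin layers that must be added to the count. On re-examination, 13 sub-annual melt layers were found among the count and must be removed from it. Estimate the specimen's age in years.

34489 years

Correcting the raw count gives 34500 − 13 + 2 = 34489 true annual layers.
At one annual layer per year, that is 34489 years.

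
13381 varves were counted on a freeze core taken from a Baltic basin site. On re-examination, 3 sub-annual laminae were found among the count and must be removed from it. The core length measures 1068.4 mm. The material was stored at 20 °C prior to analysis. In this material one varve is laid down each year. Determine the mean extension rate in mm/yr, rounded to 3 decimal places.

0.080 mm/yr

Adjusted count: 13381 − 3 = 13378 varves.
Extension rate ≈ 1068.4 / 13378 = 0.080 mm/yr.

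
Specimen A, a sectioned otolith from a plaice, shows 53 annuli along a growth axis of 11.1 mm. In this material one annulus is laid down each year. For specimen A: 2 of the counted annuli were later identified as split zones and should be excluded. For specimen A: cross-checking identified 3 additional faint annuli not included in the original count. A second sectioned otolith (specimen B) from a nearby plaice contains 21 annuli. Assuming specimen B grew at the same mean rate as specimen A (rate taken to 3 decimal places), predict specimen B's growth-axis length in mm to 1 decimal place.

4.3 mm

Specimen A: correcting the raw count gives 53 − 2 + 3 = 54 true annuli.
A: Extension rate ≈ 11.1 / 54 = 0.206 mm per year.
Length of B = 0.206 × 21 = 4.3 mm.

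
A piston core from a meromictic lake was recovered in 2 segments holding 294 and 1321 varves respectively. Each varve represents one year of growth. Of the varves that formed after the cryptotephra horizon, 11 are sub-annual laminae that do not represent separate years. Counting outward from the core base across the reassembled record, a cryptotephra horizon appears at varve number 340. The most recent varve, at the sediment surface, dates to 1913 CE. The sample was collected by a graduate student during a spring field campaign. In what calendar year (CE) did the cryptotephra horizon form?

Total varves = 294 + 1321 = 1615.
1615 − 340 = 1275 varves lie beyond the cryptotephra horizon toward the sediment surface.
Removing the 11 false varves leaves 1275 − 11 = 1264 true varves beyond the cryptotephra horizon.
The varve at the sediment surface is 1913 CE, so the cryptotephra horizon dates to 1913 − 1264 = 649 CE.

649 CE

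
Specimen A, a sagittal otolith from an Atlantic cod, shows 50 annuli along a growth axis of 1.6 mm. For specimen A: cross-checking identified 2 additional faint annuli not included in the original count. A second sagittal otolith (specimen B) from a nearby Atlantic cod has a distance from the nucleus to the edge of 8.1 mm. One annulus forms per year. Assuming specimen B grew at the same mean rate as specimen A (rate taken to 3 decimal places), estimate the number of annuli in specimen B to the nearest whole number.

261 annuli

Specimen A: adjusted count: 50 + 2 = 52 annuli.
A: Extension rate ≈ 1.6 / 52 = 0.031 mm/year.
B spans 8.1 / 0.031 = 261.29 years ≈ 261 annuli.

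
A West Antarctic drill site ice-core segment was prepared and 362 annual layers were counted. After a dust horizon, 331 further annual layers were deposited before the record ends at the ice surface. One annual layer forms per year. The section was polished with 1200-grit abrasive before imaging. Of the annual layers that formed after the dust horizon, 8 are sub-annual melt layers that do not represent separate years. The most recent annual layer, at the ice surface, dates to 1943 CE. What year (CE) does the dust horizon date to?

1620 CE

331 annual layers post-date the dust horizon.
Removing the 8 false annual layers leaves 331 − 8 = 323 true annual layers beyond the dust horizon.
Counting back 323 years from 1943 CE places the dust horizon in 1943 − 323 = 1620 CE.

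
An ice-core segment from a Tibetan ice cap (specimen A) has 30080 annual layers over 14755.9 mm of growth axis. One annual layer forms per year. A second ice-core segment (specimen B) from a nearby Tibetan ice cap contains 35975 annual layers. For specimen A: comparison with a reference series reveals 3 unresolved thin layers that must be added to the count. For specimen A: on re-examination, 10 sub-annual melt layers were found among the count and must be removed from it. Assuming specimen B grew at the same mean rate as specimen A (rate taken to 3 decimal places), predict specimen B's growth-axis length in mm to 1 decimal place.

Specimen A: after corrections the count is 30080 − 10 + 3 = 30073 annual layers.
A: Extension rate ≈ 14755.9 / 30073 = 0.491 mm/yr.
Length of B = 0.491 × 35975 = 17663.7 mm.

17663.7 mm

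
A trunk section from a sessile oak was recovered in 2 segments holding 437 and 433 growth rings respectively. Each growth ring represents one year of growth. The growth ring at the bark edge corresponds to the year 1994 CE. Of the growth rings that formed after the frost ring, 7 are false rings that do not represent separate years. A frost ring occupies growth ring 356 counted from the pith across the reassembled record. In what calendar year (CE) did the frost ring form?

Total growth rings = 437 + 433 = 870.
Between growth ring 356 and the bark edge there are 870 − 356 = 514 growth rings.
514 − 7 false = 507 true growth rings after the frost ring.
1994 − 507 = 1487 CE.

1487 CE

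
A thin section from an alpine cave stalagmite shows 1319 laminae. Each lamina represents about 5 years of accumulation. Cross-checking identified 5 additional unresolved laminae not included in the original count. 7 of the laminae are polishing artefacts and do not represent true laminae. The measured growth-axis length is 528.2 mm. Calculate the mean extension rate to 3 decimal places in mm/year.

0.080 mm/year

Adjusted count: 1319 − 7 + 5 = 1317 laminae.
1317 laminae at 5 years each span 1317 × 5 = 6585 years.
Extension rate ≈ 528.2 / 6585 = 0.080 mm/year.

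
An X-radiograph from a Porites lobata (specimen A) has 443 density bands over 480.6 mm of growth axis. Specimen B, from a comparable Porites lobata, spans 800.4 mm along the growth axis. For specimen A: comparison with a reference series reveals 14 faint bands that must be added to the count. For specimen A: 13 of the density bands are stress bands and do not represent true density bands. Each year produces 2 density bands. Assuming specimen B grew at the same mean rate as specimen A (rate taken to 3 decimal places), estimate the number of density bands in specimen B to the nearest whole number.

739 density bands

Specimen A: adjusted count: 443 − 13 + 14 = 444 density bands.
Specimen A: 444 density bands at 2 per year is 444 / 2 = 222 years.
A: Extension rate ≈ 480.6 / 222 = 2.165 mm/yr.
B spans 800.4 / 2.165 = 369.70 years; at 2 density bands per year that is 369.70 × 2 ≈ 739 density bands.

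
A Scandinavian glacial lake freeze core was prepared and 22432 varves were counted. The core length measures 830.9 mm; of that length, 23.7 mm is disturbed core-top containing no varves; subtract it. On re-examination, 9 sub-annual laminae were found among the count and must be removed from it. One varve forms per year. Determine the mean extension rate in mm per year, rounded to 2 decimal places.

0.04 mm per year

After corrections the count is 22432 − 9 = 22423 varves.
The growth record spans 830.9 − 23.7 = 807.2 mm.
807.2 mm over 22423 years gives 807.2 / 22423 ≈ 0.04 mm per year.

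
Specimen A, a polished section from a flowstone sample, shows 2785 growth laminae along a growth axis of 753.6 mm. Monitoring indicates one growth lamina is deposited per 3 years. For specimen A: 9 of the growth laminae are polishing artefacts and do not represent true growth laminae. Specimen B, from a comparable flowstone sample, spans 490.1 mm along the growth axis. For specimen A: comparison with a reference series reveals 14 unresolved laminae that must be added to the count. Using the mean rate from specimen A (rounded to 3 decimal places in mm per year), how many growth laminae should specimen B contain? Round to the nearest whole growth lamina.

1815 growth laminae

Specimen A: adjusted count: 2785 − 9 + 14 = 2790 growth laminae.
Specimen A: 2790 growth laminae at 3 years each span 2790 × 3 = 8370 years.
A: Extension rate ≈ 753.6 / 8370 = 0.090 mm per year.
Specimen B: 490.1 mm / 0.090 mm per year = 5445.56 years; at 3 years per growth lamina that is 5445.56 / 3 ≈ 1815 growth laminae.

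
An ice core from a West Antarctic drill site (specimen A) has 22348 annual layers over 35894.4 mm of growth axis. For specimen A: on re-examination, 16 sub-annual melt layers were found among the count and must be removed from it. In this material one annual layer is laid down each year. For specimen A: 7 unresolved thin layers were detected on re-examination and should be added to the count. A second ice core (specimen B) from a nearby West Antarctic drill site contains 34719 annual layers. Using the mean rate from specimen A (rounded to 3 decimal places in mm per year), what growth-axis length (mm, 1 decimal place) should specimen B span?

Specimen A: true annual layer count = 22348 − 16 + 7 = 22339.
A: 35894.4 mm over 22339 years gives 35894.4 / 22339 ≈ 1.607 mm/yr.
B's length ≈ 1.607 × 34719 = 55793.4 mm.

55793.4 mm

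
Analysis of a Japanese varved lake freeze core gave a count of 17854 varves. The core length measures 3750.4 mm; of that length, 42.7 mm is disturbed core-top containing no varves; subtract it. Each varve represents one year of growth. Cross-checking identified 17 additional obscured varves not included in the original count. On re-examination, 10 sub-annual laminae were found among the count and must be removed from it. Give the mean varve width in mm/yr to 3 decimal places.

Adjusted count: 17854 − 10 + 17 = 17861 varves.
The growth record spans 3750.4 − 42.7 = 3707.7 mm.
3707.7 mm over 17861 years gives 3707.7 / 17861 ≈ 0.208 mm/yr.

0.208 mm/yr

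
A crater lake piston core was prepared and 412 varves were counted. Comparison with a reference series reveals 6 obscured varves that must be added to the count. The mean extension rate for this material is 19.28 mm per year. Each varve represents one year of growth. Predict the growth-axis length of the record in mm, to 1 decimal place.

8059.0 mm

True varve count = 412 + 6 = 418.
418 years at 19.28 mm/year gives 19.28 × 418 = 8059.0 mm.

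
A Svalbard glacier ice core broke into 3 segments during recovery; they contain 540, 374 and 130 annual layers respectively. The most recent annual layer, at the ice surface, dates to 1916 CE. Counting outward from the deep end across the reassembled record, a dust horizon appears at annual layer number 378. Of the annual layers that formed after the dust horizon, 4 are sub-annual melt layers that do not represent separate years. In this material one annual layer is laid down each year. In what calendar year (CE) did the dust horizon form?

Total annual layers = 540 + 374 + 130 = 1044.
The dust horizon sits at annual layer 378 from the deep end, so 1044 − 378 = 666 annual layers formed after it.
Excluding 4 false annual layers: 666 − 4 = 662.
Counting back 662 years from 1916 CE places the dust horizon in 1916 − 662 = 1254 CE.

1254 CE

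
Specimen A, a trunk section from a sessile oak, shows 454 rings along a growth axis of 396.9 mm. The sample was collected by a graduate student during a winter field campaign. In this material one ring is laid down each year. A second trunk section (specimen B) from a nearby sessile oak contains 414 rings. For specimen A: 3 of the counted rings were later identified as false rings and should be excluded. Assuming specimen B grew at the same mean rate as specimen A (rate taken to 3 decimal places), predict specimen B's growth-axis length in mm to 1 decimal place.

364.3 mm

Specimen A: true ring count = 454 − 3 = 451.
A: Mean rate = 396.9 mm / 451 years ≈ 0.880 mm/year.
For B, 0.880 mm/year × 414 years = 364.3 mm.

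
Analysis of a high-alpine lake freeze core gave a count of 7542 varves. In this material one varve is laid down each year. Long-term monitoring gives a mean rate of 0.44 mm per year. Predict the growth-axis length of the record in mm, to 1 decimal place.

7542 years of growth are recorded.
7542 years at 0.44 mm/year gives 0.44 × 7542 = 3318.5 mm.

3318.5 mm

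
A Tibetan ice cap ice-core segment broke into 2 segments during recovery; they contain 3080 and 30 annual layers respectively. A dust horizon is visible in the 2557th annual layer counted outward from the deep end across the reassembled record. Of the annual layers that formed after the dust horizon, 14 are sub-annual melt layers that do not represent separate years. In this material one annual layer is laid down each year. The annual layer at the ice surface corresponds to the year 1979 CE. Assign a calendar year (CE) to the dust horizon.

Total annual layers = 3080 + 30 = 3110.
The dust horizon sits at annual layer 2557 from the deep end, so 3110 − 2557 = 553 annual layers formed after it.
Excluding 14 false annual layers: 553 − 14 = 539.
The annual layer at the ice surface is 1979 CE, so the dust horizon dates to 1979 − 539 = 1440 CE.

1440 CE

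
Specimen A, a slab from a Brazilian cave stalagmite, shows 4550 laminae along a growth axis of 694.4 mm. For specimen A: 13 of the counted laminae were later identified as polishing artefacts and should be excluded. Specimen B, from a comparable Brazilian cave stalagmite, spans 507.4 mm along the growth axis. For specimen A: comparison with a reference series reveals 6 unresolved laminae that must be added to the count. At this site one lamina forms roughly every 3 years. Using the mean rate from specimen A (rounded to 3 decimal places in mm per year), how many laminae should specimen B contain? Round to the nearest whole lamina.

3316 laminae

Specimen A: after corrections the count is 4550 − 13 + 6 = 4543 laminae.
Specimen A: multiplying by 3 years per lamina: 4543 × 3 = 13629 years.
A: Extension rate ≈ 694.4 / 13629 = 0.051 mm/yr.
For B, 507.4 / 0.051 = 9949.02 years; at 3 years per lamina that is 9949.02 / 3 ≈ 3316 laminae.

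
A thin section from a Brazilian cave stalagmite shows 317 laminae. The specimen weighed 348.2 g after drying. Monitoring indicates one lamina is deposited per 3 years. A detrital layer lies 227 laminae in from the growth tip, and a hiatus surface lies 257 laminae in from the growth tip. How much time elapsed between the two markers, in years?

90 yr

The two markers are separated by 257 − 227 = 30 laminae.
At 3 years per lamina, 30 × 3 = 90 years.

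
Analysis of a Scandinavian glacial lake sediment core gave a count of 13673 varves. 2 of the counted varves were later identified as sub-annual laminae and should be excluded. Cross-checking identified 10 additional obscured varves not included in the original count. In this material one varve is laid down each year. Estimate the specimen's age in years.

13681 years

True varve count = 13673 − 2 + 10 = 13681.
At one varve per year, that is 13681 years.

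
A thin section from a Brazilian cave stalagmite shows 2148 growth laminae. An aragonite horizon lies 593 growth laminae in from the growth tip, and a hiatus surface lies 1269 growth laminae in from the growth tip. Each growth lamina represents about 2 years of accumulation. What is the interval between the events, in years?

1352 years

1269 − 593 = 676 growth laminae lie between the two events.
676 growth laminae at 2 years each span 676 × 2 = 1352 years.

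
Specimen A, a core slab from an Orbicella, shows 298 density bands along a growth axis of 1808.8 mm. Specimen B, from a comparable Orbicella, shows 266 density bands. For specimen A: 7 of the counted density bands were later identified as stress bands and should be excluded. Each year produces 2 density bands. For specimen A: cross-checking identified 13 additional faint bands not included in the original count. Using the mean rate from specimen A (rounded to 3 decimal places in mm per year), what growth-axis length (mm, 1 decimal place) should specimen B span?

Specimen A: after corrections the count is 298 − 7 + 13 = 304 density bands.
Specimen A: dividing by 2 density bands per year: 304 / 2 = 152 years.
A: 1808.8 mm over 152 years gives 1808.8 / 152 ≈ 11.900 mm/year.
Specimen B: 266 density bands at 2 per year is 266 / 2 = 133 years. Length of B = 11.900 × 133 = 1582.7 mm.

1582.7 mm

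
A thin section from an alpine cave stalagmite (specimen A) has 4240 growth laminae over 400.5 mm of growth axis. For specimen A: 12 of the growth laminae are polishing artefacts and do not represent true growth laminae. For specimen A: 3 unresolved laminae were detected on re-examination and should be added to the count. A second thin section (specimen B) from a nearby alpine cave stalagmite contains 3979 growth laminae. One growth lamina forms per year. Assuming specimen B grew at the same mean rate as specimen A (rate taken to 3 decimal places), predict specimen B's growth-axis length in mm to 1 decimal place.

378.0 mm

Specimen A: correcting the raw count gives 4240 − 12 + 3 = 4231 true growth laminae.
A: 400.5 mm over 4231 years gives 400.5 / 4231 ≈ 0.095 mm/yr.
For B, 0.095 mm/year × 3979 years = 378.0 mm.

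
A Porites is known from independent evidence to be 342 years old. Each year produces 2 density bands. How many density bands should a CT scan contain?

Expected density bands: 342 × 2 = 684.
So 684 density bands should be present.

684 density bands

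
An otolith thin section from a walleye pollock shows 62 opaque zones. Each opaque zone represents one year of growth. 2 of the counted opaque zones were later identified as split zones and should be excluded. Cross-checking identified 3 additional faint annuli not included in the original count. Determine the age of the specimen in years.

63 years

Correcting the raw count gives 62 − 2 + 3 = 63 true opaque zones.
At one opaque zone per year, that is 63 years.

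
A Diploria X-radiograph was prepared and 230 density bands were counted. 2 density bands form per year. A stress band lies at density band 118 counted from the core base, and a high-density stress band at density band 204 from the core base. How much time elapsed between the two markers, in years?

43 years

Separation: 204 − 118 = 86 density bands.
86 density bands at 2 per year is 86 / 2 = 43 years.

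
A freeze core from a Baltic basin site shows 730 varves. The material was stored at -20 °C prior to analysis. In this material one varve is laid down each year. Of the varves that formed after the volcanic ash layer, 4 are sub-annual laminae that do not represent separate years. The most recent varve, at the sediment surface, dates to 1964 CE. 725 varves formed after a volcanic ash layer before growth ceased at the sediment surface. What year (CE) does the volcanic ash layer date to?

1243 CE

There are 725 varves younger than the volcanic ash layer.
Excluding 4 false varves: 725 − 4 = 721.
1964 − 721 = 1243 CE.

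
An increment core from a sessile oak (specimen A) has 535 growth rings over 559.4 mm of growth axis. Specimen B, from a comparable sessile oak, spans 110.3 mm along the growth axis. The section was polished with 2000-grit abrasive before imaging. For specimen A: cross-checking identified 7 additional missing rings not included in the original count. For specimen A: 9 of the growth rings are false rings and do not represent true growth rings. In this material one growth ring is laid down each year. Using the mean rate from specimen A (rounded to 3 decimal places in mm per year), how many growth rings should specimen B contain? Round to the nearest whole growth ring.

Specimen A: after corrections the count is 535 − 9 + 7 = 533 growth rings.
A: 559.4 mm over 533 years gives 559.4 / 533 ≈ 1.050 mm per year.
For B, 110.3 / 1.050 = 105.05 years ≈ 105 growth rings.

105 growth rings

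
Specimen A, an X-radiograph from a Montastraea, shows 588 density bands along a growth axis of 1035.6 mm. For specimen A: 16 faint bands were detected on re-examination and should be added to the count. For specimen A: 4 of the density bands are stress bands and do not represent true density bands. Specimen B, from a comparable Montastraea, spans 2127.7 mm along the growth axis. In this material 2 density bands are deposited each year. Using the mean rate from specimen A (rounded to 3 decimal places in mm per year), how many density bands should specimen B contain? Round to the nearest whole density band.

1233 density bands

Specimen A: true density band count = 588 − 4 + 16 = 600.
Specimen A: 600 density bands at 2 per year is 600 / 2 = 300 years.
A: 1035.6 mm over 300 years gives 1035.6 / 300 ≈ 3.452 mm per year.
Specimen B: 2127.7 mm / 3.452 mm per year = 616.37 years; at 2 density bands per year that is 616.37 × 2 ≈ 1233 density bands.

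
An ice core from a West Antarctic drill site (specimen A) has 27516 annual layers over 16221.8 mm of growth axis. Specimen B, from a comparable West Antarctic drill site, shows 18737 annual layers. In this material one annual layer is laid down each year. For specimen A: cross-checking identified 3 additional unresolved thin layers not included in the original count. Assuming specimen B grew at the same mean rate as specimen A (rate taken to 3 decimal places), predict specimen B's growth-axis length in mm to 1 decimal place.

Specimen A: after corrections the count is 27516 + 3 = 27519 annual layers.
A: 16221.8 mm over 27519 years gives 16221.8 / 27519 ≈ 0.589 mm/year.
For B, 0.589 mm/year × 18737 years = 11036.1 mm.

11036.1 mm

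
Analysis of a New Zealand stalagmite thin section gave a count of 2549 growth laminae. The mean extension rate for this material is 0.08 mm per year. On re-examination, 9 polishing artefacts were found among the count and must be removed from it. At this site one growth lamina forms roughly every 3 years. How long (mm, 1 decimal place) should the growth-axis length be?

Adjusted count: 2549 − 9 = 2540 growth laminae.
Multiplying by 3 years per growth lamina: 2540 × 3 = 7620 years.
Length ≈ 0.08 × 7620 = 609.6 mm.

609.6 mm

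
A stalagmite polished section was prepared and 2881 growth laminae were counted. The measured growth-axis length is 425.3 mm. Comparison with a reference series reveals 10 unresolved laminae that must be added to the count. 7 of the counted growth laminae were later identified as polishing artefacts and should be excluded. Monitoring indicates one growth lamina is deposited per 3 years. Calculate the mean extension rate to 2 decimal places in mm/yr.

0.05 mm/yr

Correcting the raw count gives 2881 − 7 + 10 = 2884 true growth laminae.
2884 growth laminae at 3 years each span 2884 × 3 = 8652 years.
Mean rate = 425.3 mm / 8652 years ≈ 0.05 mm/yr.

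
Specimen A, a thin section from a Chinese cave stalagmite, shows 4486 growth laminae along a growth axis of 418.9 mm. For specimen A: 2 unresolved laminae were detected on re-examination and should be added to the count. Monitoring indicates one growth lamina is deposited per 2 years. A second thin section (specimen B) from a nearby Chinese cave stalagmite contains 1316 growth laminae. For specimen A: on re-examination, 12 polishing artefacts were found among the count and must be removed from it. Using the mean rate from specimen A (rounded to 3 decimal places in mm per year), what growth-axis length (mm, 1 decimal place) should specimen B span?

Specimen A: after corrections the count is 4486 − 12 + 2 = 4476 growth laminae.
Specimen A: 4476 growth laminae at 2 years each span 4476 × 2 = 8952 years.
A: Extension rate ≈ 418.9 / 8952 = 0.047 mm per year.
Specimen B: multiplying by 2 years per growth lamina: 1316 × 2 = 2632 years. Length of B = 0.047 × 2632 = 123.7 mm.

123.7 mm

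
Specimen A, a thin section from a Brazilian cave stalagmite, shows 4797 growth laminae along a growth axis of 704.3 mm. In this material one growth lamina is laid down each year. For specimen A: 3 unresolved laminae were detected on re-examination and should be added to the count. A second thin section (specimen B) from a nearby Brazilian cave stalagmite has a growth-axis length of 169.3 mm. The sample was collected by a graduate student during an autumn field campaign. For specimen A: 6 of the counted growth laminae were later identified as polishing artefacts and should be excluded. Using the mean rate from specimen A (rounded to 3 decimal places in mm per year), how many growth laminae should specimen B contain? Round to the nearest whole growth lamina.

1152 growth laminae

Specimen A: after corrections the count is 4797 − 6 + 3 = 4794 growth laminae.
A: 704.3 mm over 4794 years gives 704.3 / 4794 ≈ 0.147 mm per year.
For B, 169.3 / 0.147 = 1151.70 years ≈ 1152 growth laminae.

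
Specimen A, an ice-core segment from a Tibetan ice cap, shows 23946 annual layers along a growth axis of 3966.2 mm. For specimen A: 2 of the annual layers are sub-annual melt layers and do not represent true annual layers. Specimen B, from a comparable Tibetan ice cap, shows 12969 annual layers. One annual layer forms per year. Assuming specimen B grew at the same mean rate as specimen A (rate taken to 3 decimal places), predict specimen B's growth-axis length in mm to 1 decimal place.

Specimen A: true annual layer count = 23946 − 2 = 23944.
A: Extension rate ≈ 3966.2 / 23944 = 0.166 mm/year.
B's length ≈ 0.166 × 12969 = 2152.9 mm.

2152.9 mm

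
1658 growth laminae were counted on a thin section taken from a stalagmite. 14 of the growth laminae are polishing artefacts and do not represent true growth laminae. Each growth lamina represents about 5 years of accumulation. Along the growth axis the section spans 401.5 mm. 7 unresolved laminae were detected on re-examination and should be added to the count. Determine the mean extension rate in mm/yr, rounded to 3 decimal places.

After corrections the count is 1658 − 14 + 7 = 1651 growth laminae.
At 5 years per growth lamina, 1651 × 5 = 8255 years.
401.5 mm over 8255 years gives 401.5 / 8255 ≈ 0.049 mm/yr.

0.049 mm/yr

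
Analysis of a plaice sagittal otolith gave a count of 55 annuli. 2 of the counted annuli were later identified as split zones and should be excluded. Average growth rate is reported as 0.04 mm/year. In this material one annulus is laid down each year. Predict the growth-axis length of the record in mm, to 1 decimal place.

2.1 mm

Correcting the raw count gives 55 − 2 = 53 true annuli.
53 years at 0.04 mm/year gives 0.04 × 53 = 2.1 mm.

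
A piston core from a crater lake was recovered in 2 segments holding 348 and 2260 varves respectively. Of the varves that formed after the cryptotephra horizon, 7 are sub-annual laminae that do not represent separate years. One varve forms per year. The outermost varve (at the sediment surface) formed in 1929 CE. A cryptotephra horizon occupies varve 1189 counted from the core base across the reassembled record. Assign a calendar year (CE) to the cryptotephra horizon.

517 CE

Total varves = 348 + 2260 = 2608.
The cryptotephra horizon sits at varve 1189 from the core base, so 2608 − 1189 = 1419 varves formed after it.
Removing the 7 false varves leaves 1419 − 7 = 1412 true varves beyond the cryptotephra horizon.
1929 − 1412 = 517 CE.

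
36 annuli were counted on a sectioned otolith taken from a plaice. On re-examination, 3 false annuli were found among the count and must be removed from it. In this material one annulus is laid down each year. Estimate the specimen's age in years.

Correcting the raw count gives 36 − 3 = 33 true annuli.
One annulus per year makes the duration 33 years.

33 yr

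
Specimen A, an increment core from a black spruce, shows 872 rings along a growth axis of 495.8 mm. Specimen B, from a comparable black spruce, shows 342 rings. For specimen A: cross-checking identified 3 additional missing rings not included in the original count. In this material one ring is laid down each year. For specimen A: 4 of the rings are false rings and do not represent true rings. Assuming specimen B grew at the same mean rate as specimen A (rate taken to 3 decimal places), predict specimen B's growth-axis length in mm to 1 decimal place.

Specimen A: correcting the raw count gives 872 − 4 + 3 = 871 true rings.
A: Mean rate = 495.8 mm / 871 years ≈ 0.569 mm/year.
B's length ≈ 0.569 × 342 = 194.6 mm.

194.6 mm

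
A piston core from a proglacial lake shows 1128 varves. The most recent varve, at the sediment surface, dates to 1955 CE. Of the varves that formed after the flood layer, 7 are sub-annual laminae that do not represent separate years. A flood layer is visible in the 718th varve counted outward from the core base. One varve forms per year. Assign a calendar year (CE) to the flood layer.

Between varve 718 and the sediment surface there are 1128 − 718 = 410 varves.
Removing the 7 false varves leaves 410 − 7 = 403 true varves beyond the flood layer.
The varve at the sediment surface is 1955 CE, so the flood layer dates to 1955 − 403 = 1552 CE.

1552 CE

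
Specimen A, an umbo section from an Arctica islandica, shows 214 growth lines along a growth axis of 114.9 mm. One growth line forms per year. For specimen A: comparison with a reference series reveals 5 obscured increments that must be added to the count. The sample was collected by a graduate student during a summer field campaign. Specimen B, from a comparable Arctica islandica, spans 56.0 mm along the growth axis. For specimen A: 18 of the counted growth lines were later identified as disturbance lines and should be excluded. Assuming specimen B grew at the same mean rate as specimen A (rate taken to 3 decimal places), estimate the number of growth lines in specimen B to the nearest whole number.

98 growth lines

Specimen A: after corrections the count is 214 − 18 + 5 = 201 growth lines.
A: 114.9 mm over 201 years gives 114.9 / 201 ≈ 0.572 mm/yr.
B spans 56.0 / 0.572 = 97.90 years ≈ 98 growth lines.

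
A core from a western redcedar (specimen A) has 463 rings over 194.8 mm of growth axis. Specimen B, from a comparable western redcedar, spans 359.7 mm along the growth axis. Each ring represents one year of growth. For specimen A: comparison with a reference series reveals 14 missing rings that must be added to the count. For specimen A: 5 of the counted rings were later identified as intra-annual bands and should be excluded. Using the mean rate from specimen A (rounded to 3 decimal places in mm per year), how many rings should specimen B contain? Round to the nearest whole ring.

Specimen A: correcting the raw count gives 463 − 5 + 14 = 472 true rings.
A: Extension rate ≈ 194.8 / 472 = 0.413 mm/year.
For B, 359.7 / 0.413 = 870.94 years ≈ 871 rings.

871 rings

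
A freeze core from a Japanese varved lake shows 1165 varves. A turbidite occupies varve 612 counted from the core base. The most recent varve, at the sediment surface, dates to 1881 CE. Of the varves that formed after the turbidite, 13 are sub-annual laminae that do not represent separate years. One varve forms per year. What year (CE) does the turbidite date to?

1341 CE

1165 − 612 = 553 varves lie beyond the turbidite toward the sediment surface.
Excluding 13 false varves: 553 − 13 = 540.
The varve at the sediment surface is 1881 CE, so the turbidite dates to 1881 − 540 = 1341 CE.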